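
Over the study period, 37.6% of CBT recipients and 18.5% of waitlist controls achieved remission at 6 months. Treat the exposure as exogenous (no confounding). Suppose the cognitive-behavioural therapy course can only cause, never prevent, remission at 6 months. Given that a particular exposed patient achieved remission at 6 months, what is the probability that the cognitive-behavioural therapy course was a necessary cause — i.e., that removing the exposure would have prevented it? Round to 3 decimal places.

p₁ = 0.376, p₀ = 0.185.
Under exogeneity and monotonicity, PN = (p₁ − p₀) / p₁.
PN = (0.376 − 0.185) / 0.376 = 0.191 / 0.376 ≈ 0.5080

PN ≈ 0.508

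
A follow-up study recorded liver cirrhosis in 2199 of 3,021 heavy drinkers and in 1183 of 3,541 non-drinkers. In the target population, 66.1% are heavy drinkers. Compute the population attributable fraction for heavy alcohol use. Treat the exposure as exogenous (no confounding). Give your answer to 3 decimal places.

PAF ≈ 0.438

p₁ = P(outcome | exposed) = 2199/3021 = 0.7279
p₀ = P(outcome | unexposed) = 1183/3541 = 0.33409
Overall risk P(Y=1) = π·p₁ + (1−π)·p₀ = 0.661×0.7279 + 0.339×0.33409 = 0.5944.
Under exogeneity, PAF = [P(Y=1) − p₀] / P(Y=1).
PAF = (0.5944 − 0.33409) / 0.5944 ≈ 0.4379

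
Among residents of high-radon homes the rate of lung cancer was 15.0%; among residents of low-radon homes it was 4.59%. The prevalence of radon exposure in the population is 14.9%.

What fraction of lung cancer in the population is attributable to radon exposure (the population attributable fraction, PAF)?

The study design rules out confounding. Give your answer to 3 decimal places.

p₁ = 0.15, p₀ = 0.0459.
Overall risk P(Y=1) = π·p₁ + (1−π)·p₀ = 0.149×0.15 + 0.851×0.0459 = 0.061411.
Under exogeneity, PAF = [P(Y=1) − p₀] / P(Y=1).
PAF = (0.061411 − 0.0459) / 0.061411 ≈ 0.2526

PAF ≈ 0.253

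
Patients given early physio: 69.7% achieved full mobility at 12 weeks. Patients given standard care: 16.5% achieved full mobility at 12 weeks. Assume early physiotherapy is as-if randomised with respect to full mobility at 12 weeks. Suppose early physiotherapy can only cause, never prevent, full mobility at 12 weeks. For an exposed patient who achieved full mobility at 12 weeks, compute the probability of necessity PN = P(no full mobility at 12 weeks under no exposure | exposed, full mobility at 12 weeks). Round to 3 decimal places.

p₁ = 0.697, p₀ = 0.165.
Under exogeneity and monotonicity, PN = (p₁ − p₀) / p₁.
PN = (0.697 − 0.165) / 0.697 = 0.532 / 0.697 ≈ 0.7633

PN ≈ 0.763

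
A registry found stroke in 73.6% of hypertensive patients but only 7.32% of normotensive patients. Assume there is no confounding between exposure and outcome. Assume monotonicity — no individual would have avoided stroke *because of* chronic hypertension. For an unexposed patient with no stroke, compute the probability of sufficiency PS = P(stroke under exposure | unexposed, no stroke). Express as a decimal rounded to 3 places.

PS ≈ 0.715

p₁ = 0.736, p₀ = 0.0732.
Under exogeneity and monotonicity, PS = (p₁ − p₀) / (1 − p₀).
PS = (0.736 − 0.0732) / (1 − 0.0732) = 0.6628 / 0.9268 ≈ 0.7151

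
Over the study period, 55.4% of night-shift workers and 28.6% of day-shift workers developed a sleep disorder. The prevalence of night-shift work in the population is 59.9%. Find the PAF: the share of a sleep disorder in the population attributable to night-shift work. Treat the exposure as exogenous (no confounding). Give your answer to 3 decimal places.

PAF ≈ 0.360

p₁ = 0.554, p₀ = 0.286.
Overall risk P(Y=1) = π·p₁ + (1−π)·p₀ = 0.599×0.554 + 0.401×0.286 = 0.44653.
Under exogeneity, PAF = [P(Y=1) − p₀] / P(Y=1).
PAF = (0.44653 − 0.286) / 0.44653 ≈ 0.3595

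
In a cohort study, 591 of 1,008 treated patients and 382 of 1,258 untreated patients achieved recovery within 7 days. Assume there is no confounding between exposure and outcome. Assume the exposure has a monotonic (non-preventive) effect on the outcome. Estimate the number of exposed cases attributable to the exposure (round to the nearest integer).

p₁ = P(outcome | exposed) = 591/1008 = 0.58631
p₀ = P(outcome | unexposed) = 382/1258 = 0.30366
PN = (p₁ − p₀)/p₁ = (0.58631 − 0.30366) / 0.58631 ≈ 0.48209.
Attributable cases ≈ PN × (exposed cases) = 0.48209 × 591 ≈ 284.91.

about 285 cases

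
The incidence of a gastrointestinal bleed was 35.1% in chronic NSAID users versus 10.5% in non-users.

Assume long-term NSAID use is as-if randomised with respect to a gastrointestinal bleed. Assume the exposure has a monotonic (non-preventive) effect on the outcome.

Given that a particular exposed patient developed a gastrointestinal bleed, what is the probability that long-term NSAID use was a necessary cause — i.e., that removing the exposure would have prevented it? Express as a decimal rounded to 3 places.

PN ≈ 0.701

p₁ = 0.351, p₀ = 0.105.
Under exogeneity and monotonicity, PN = (p₁ − p₀) / p₁.
PN = (0.351 − 0.105) / 0.351 = 0.246 / 0.351 ≈ 0.7009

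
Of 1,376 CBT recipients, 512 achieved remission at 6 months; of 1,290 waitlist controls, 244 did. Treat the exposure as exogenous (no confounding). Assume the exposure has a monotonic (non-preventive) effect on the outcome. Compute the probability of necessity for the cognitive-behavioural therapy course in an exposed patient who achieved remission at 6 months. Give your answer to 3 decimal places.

PN ≈ 0.492

p₁ = P(outcome | exposed) = 512/1376 = 0.37209
p₀ = P(outcome | unexposed) = 244/1290 = 0.18915
Under exogeneity and monotonicity, PN = (p₁ − p₀) / p₁.
PN = (0.37209 − 0.18915) / 0.37209 = 0.18295 / 0.37209 ≈ 0.4917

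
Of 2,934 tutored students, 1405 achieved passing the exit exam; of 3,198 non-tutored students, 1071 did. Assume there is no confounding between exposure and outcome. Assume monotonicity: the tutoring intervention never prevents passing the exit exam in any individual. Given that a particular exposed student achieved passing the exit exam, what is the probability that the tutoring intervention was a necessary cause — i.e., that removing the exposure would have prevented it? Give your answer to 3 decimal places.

p₁ = P(outcome | exposed) = 1405/2934 = 0.47887
p₀ = P(outcome | unexposed) = 1071/3198 = 0.3349
Under exogeneity and monotonicity, PN = (p₁ − p₀) / p₁.
PN = (0.47887 − 0.3349) / 0.47887 = 0.14397 / 0.47887 ≈ 0.3006

PN ≈ 0.301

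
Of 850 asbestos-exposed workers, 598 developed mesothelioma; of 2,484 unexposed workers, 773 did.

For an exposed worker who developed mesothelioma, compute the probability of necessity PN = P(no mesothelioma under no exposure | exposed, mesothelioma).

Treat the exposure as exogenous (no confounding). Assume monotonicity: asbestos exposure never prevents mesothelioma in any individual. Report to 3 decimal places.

PN ≈ 0.558

p₁ = P(outcome | exposed) = 598/850 = 0.70353
p₀ = P(outcome | unexposed) = 773/2484 = 0.31119
Under exogeneity and monotonicity, PN = (p₁ − p₀) / p₁.
PN = (0.70353 − 0.31119) / 0.70353 = 0.39234 / 0.70353 ≈ 0.5577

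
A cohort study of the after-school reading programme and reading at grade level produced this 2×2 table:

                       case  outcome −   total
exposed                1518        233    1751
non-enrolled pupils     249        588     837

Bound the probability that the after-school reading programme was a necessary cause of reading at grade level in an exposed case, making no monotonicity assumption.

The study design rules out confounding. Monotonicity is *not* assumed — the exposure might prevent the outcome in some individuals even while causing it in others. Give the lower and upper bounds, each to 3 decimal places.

0.657 ≤ PN ≤ 0.810

p₁ = P(outcome | exposed) = 1518/1751 = 0.86693
p₀ = P(outcome | unexposed) = 249/837 = 0.29749
Under exogeneity alone the bounds on PN are max{0,(p₁−p₀)/p₁} ≤ PN ≤ min{1,(1−p₀)/p₁}.
  lower = (p₁ − p₀)/p₁ = 0.56944 / 0.86693 ≈ 0.6568
  upper = min{1, (1 − p₀)/p₁} = 0.70251 / 0.86693 ≈ 0.8103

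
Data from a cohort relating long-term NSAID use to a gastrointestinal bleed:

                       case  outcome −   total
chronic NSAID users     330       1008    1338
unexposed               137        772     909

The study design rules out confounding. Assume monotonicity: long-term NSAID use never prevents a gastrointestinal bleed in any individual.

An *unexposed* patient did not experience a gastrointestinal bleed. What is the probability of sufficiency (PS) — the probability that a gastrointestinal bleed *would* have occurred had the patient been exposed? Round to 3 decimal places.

PS ≈ 0.113

p₁ = P(outcome | exposed) = 330/1338 = 0.24664
p₀ = P(outcome | unexposed) = 137/909 = 0.15072
Under exogeneity and monotonicity, PS = (p₁ − p₀)/(1 − p₀).
PS = (0.24664 − 0.15072) / 0.84928 ≈ 0.1129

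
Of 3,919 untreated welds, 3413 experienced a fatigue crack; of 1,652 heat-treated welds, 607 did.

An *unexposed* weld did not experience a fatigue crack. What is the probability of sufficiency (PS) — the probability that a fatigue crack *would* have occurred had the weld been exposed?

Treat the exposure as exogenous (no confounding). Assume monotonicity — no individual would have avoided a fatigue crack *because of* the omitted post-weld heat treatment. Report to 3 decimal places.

p₁ = P(outcome | exposed) = 3413/3919 = 0.87089
p₀ = P(outcome | unexposed) = 607/1652 = 0.36743
Under exogeneity and monotonicity, PS = (p₁ − p₀) / (1 − p₀).
PS = (0.87089 − 0.36743) / (1 − 0.36743) = 0.50345 / 0.63257 ≈ 0.7959

PS ≈ 0.796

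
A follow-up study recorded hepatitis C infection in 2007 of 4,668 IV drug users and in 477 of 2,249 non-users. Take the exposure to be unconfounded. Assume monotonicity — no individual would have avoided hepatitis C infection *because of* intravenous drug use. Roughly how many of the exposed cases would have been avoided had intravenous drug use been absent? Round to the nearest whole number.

about 1017 cases

p₁ = P(outcome | exposed) = 2007/4668 = 0.42995
p₀ = P(outcome | unexposed) = 477/2249 = 0.21209
PN = (p₁ − p₀)/p₁ = (0.42995 − 0.21209) / 0.42995 ≈ 0.50670.
Attributable cases ≈ PN × (exposed cases) = 0.50670 × 2007 ≈ 1016.94.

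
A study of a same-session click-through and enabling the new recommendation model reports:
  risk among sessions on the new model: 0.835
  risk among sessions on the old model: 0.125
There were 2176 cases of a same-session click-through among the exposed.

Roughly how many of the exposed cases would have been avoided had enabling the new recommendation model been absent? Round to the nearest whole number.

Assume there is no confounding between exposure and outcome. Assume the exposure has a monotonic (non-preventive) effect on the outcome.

about 1850 cases

Let p₁ = 0.835, p₀ = 0.125.
PN = (p₁ − p₀)/p₁ = (0.835 − 0.125) / 0.835 ≈ 0.85030.
Attributable cases ≈ PN × (exposed cases) = 0.85030 × 2176 ≈ 1850.25.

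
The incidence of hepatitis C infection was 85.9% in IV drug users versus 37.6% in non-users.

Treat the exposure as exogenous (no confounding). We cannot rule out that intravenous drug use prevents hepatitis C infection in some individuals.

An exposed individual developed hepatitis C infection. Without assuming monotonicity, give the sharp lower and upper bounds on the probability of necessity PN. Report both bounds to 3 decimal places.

p₁ = 0.859, p₀ = 0.376.
Under exogeneity alone the bounds on PN are max{0,(p₁−p₀)/p₁} ≤ PN ≤ min{1,(1−p₀)/p₁}.
  lower = (p₁ − p₀)/p₁ = 0.483 / 0.859 ≈ 0.5623
  upper = min{1, (1 − p₀)/p₁} = 0.624 / 0.859 ≈ 0.7264

0.562 ≤ PN ≤ 0.726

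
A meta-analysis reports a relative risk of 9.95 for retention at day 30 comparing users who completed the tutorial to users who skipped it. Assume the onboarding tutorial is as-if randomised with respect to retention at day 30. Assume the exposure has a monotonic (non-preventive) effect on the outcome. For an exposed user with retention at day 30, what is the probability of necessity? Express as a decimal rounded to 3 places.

Under exogeneity and monotonicity, PN = (RR − 1) / RR = 1 − 1/RR.
PN = (9.95 − 1) / 9.95 = 8.95 / 9.95 ≈ 0.8995

PN ≈ 0.899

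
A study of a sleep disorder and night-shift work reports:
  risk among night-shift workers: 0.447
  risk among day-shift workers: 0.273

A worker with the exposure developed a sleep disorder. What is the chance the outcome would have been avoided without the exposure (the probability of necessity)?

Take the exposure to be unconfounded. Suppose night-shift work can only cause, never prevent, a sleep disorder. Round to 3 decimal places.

Let p₁ = 0.447, p₀ = 0.273.
Under exogeneity and monotonicity, PN = (p₁ − p₀) / p₁.
PN = (0.447 − 0.273) / 0.447 = 0.174 / 0.447 ≈ 0.3893

PN ≈ 0.389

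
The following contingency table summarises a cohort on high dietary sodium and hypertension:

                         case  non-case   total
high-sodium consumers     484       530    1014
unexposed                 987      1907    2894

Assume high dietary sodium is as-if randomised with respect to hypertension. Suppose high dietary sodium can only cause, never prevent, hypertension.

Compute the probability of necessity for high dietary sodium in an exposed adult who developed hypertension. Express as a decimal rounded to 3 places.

p₁ = P(outcome | exposed) = 484/1014 = 0.47732
p₀ = P(outcome | unexposed) = 987/2894 = 0.34105
Under exogeneity and monotonicity, PN = (p₁ − p₀) / p₁.
PN = (0.47732 − 0.34105) / 0.47732 = 0.13627 / 0.47732 ≈ 0.2855

PN ≈ 0.285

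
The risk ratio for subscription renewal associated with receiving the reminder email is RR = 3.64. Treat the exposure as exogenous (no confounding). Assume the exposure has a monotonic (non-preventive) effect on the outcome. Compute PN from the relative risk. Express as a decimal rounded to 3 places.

Under exogeneity and monotonicity, PN = (RR − 1) / RR = 1 − 1/RR.
PN = (3.64 − 1) / 3.64 = 2.64 / 3.64 ≈ 0.7253

PN ≈ 0.725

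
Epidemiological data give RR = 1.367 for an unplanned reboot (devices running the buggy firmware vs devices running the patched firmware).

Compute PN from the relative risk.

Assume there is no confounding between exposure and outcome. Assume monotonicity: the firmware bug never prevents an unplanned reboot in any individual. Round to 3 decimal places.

Under exogeneity and monotonicity, PN = (RR − 1) / RR = 1 − 1/RR.
PN = (1.367 − 1) / 1.367 = 0.367 / 1.367 ≈ 0.2685

PN ≈ 0.268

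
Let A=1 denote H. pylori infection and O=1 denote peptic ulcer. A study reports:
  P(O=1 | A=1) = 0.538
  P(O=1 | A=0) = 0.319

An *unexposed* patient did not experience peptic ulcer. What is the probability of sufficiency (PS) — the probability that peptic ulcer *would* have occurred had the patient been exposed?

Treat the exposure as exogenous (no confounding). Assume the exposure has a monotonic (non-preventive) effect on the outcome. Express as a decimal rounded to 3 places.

Let p₁ = 0.538, p₀ = 0.319.
Under exogeneity and monotonicity, PS = (p₁ − p₀) / (1 − p₀).
PS = (0.538 − 0.319) / (1 − 0.319) = 0.219 / 0.681 ≈ 0.3216

PS ≈ 0.322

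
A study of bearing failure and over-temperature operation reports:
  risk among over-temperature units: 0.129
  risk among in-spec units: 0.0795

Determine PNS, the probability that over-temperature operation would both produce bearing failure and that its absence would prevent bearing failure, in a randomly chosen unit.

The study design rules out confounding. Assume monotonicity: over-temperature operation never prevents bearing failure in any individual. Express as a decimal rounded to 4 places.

PNS ≈ 0.0495

Let p₁ = 0.129, p₀ = 0.0795.
Under exogeneity and monotonicity, PNS = p₁ − p₀.
PNS = 0.129 − 0.0795 = 0.0495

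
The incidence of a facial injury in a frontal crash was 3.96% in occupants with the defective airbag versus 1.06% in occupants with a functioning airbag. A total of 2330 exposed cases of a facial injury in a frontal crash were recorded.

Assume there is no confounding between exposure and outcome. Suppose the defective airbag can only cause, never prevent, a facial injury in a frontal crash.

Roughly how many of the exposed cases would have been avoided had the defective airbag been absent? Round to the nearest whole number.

about 1706 cases

p₁ = 0.0396, p₀ = 0.0106.
PN = (p₁ − p₀)/p₁ = (0.0396 − 0.0106) / 0.0396 ≈ 0.73232.
Attributable cases ≈ PN × (exposed cases) = 0.73232 × 2330 ≈ 1706.31.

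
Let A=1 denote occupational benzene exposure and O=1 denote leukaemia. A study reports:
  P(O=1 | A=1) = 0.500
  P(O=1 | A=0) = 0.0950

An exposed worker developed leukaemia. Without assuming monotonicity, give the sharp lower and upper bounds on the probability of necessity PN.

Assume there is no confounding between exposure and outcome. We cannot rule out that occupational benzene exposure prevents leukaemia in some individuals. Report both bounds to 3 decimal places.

Let p₁ = 0.5, p₀ = 0.095.
Under exogeneity alone the bounds on PN are max{0,(p₁−p₀)/p₁} ≤ PN ≤ min{1,(1−p₀)/p₁}.
  lower = (p₁ − p₀)/p₁ = 0.405 / 0.5 ≈ 0.8100
  upper = min{1, (1 − p₀)/p₁} = 0.905 / 0.5 ≈ 1.8100 → capped at 1

0.810 ≤ PN ≤ 1.000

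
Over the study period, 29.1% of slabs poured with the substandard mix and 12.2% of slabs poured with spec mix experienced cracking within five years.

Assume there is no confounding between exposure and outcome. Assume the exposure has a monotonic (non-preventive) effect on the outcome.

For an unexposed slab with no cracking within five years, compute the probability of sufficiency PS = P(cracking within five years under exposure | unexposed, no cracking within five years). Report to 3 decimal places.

p₁ = 0.291, p₀ = 0.122.
Under exogeneity and monotonicity, PS = (p₁ − p₀) / (1 − p₀).
PS = (0.291 − 0.122) / (1 − 0.122) = 0.169 / 0.878 ≈ 0.1925

PS ≈ 0.192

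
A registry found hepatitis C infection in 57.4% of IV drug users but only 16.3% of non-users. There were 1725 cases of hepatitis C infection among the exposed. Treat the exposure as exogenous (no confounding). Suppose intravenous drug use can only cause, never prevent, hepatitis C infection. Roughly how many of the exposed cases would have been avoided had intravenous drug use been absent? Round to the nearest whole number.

about 1235 cases

p₁ = 0.574, p₀ = 0.163.
PN = (p₁ − p₀)/p₁ = (0.574 − 0.163) / 0.574 ≈ 0.71603.
Attributable cases ≈ PN × (exposed cases) = 0.71603 × 1725 ≈ 1235.15.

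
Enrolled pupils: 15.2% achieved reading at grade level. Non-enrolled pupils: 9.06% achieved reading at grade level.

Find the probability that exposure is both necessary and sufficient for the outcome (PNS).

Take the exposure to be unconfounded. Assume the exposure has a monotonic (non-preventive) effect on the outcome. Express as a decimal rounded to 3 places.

PNS ≈ 0.061

p₁ = 0.152, p₀ = 0.0906.
Under exogeneity and monotonicity, PNS = p₁ − p₀.
PNS = 0.152 − 0.0906 = 0.0614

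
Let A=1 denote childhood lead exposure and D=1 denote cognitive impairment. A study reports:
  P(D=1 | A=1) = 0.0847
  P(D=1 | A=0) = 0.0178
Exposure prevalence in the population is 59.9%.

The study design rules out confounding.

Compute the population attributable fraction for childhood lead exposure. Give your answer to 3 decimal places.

Let p₁ = 0.0847, p₀ = 0.0178.
Overall risk P(Y=1) = π·p₁ + (1−π)·p₀ = 0.599×0.0847 + 0.401×0.0178 = 0.057873.
Under exogeneity, PAF = [P(Y=1) − p₀] / P(Y=1).
PAF = (0.057873 − 0.0178) / 0.057873 ≈ 0.6924

PAF ≈ 0.692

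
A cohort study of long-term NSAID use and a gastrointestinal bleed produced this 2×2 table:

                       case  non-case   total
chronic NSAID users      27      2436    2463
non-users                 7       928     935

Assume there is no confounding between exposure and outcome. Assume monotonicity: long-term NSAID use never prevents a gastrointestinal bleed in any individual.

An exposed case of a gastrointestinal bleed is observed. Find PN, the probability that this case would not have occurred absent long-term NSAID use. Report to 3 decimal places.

p₁ = P(outcome | exposed) = 27/2463 = 0.010962
p₀ = P(outcome | unexposed) = 7/935 = 0.0074866
Under exogeneity and monotonicity, PN = (p₁ − p₀)/p₁.
PN = (0.010962 − 0.0074866) / 0.010962 ≈ 0.3171

PN ≈ 0.317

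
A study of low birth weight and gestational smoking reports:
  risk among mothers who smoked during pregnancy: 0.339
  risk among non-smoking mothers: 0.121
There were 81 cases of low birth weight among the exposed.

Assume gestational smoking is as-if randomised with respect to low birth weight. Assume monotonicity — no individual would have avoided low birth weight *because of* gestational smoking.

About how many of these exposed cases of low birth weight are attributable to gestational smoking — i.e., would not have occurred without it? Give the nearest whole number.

Let p₁ = 0.339, p₀ = 0.121.
PN = (p₁ − p₀)/p₁ = (0.339 − 0.121) / 0.339 ≈ 0.64307.
Attributable cases ≈ PN × (exposed cases) = 0.64307 × 81 ≈ 52.09.

about 52 cases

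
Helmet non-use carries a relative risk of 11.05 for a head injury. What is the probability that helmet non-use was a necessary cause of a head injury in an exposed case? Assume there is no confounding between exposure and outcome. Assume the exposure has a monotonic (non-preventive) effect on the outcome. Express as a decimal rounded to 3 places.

PN ≈ 0.910

Under exogeneity and monotonicity, PN = (RR − 1) / RR = 1 − 1/RR.
PN = (11.05 − 1) / 11.05 = 10.05 / 11.05 ≈ 0.9095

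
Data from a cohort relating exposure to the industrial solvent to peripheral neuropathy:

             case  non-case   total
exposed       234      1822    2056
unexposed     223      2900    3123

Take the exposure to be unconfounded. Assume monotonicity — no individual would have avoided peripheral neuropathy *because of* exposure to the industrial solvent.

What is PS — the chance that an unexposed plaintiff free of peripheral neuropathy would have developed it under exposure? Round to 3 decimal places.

PS ≈ 0.046

p₁ = P(outcome | exposed) = 234/2056 = 0.11381
p₀ = P(outcome | unexposed) = 223/3123 = 0.071406
Under exogeneity and monotonicity, PS = (p₁ − p₀)/(1 − p₀).
PS = (0.11381 − 0.071406) / 0.92859 ≈ 0.0457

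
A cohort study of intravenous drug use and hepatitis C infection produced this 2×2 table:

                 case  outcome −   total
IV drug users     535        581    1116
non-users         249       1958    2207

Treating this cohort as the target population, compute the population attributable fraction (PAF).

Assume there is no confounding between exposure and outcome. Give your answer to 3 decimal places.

PAF ≈ 0.522

p₁ = P(outcome | exposed) = 535/1116 = 0.47939
p₀ = P(outcome | unexposed) = 249/2207 = 0.11282
Exposure prevalence π = 1116/3323 = 0.33584; overall risk P(Y=1) = 0.23593.
Under exogeneity, PAF = [P(Y=1) − p₀]/P(Y=1).
PAF = (0.23593 − 0.11282) / 0.23593 ≈ 0.5218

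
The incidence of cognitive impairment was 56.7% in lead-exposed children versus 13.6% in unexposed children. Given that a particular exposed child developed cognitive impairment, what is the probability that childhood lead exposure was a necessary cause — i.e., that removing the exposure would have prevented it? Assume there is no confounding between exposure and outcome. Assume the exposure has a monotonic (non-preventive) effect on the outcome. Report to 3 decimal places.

p₁ = 0.567, p₀ = 0.136.
Under exogeneity and monotonicity, PN = (p₁ − p₀) / p₁.
PN = (0.567 − 0.136) / 0.567 = 0.431 / 0.567 ≈ 0.7601

PN ≈ 0.760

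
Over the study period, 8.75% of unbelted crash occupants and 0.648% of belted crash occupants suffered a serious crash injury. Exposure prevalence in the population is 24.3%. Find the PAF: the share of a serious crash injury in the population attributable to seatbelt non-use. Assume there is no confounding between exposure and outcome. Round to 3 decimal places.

PAF ≈ 0.752

p₁ = 0.0875, p₀ = 0.00648.
Overall risk P(Y=1) = π·p₁ + (1−π)·p₀ = 0.243×0.0875 + 0.757×0.00648 = 0.026168.
Under exogeneity, PAF = [P(Y=1) − p₀] / P(Y=1).
PAF = (0.026168 − 0.00648) / 0.026168 ≈ 0.7524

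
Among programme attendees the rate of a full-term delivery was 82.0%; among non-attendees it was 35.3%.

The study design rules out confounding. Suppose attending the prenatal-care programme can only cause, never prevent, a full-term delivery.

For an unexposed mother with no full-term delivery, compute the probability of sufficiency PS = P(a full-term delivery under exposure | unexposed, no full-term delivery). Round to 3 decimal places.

p₁ = 0.82, p₀ = 0.353.
Under exogeneity and monotonicity, PS = (p₁ − p₀) / (1 − p₀).
PS = (0.82 − 0.353) / (1 − 0.353) = 0.467 / 0.647 ≈ 0.7218

PS ≈ 0.722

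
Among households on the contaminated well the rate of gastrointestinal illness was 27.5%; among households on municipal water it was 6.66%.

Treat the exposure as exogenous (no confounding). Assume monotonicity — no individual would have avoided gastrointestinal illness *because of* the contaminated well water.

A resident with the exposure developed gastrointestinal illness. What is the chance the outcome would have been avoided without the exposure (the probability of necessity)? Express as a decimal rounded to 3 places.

p₁ = 0.275, p₀ = 0.0666.
Under exogeneity and monotonicity, PN = (p₁ − p₀) / p₁.
PN = (0.275 − 0.0666) / 0.275 = 0.2084 / 0.275 ≈ 0.7578

PN ≈ 0.758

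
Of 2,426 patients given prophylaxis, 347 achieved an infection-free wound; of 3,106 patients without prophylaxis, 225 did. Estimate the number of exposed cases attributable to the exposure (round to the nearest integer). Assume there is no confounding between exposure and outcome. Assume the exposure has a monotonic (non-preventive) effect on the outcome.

about 171 cases

p₁ = P(outcome | exposed) = 347/2426 = 0.14303
p₀ = P(outcome | unexposed) = 225/3106 = 0.07244
PN = (p₁ − p₀)/p₁ = (0.14303 − 0.07244) / 0.14303 ≈ 0.49354.
Attributable cases ≈ PN × (exposed cases) = 0.49354 × 347 ≈ 171.26.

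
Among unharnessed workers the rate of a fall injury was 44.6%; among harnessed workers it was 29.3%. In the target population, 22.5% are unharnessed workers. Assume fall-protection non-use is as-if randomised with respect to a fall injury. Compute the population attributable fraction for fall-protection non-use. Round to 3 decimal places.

p₁ = 0.446, p₀ = 0.293.
Overall risk P(Y=1) = π·p₁ + (1−π)·p₀ = 0.225×0.446 + 0.775×0.293 = 0.32743.
Under exogeneity, PAF = [P(Y=1) − p₀] / P(Y=1).
PAF = (0.32743 − 0.293) / 0.32743 ≈ 0.1051

PAF ≈ 0.105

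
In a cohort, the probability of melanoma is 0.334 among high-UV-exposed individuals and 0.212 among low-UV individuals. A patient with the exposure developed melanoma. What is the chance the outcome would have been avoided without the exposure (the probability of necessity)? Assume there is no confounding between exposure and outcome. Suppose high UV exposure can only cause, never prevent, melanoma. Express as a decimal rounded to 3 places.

Let p₁ = 0.334, p₀ = 0.212.
Under exogeneity and monotonicity, PN = (p₁ − p₀) / p₁.
PN = (0.334 − 0.212) / 0.334 = 0.122 / 0.334 ≈ 0.3653

PN ≈ 0.365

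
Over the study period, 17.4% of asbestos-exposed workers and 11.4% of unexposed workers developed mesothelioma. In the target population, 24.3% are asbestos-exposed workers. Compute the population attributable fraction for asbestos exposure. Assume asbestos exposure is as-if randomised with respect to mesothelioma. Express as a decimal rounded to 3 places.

PAF ≈ 0.113

p₁ = 0.174, p₀ = 0.114.
Overall risk P(Y=1) = π·p₁ + (1−π)·p₀ = 0.243×0.174 + 0.757×0.114 = 0.12858.
Under exogeneity, PAF = [P(Y=1) − p₀] / P(Y=1).
PAF = (0.12858 − 0.114) / 0.12858 ≈ 0.1134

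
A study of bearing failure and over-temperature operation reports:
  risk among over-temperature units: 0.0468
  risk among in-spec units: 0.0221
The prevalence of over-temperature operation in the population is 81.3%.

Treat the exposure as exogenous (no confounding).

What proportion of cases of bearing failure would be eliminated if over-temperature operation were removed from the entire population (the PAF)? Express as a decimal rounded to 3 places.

PAF ≈ 0.476

Let p₁ = 0.0468, p₀ = 0.0221.
Overall risk P(Y=1) = π·p₁ + (1−π)·p₀ = 0.813×0.0468 + 0.187×0.0221 = 0.042181.
Under exogeneity, PAF = [P(Y=1) − p₀] / P(Y=1).
PAF = (0.042181 − 0.0221) / 0.042181 ≈ 0.4761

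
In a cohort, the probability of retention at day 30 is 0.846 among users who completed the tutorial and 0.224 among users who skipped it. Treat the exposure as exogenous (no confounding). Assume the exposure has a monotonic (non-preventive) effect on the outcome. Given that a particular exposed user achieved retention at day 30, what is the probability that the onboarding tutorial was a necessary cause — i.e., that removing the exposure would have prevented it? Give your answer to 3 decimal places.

PN ≈ 0.735

Let p₁ = 0.846, p₀ = 0.224.
Under exogeneity and monotonicity, PN = (p₁ − p₀) / p₁.
PN = (0.846 − 0.224) / 0.846 = 0.622 / 0.846 ≈ 0.7352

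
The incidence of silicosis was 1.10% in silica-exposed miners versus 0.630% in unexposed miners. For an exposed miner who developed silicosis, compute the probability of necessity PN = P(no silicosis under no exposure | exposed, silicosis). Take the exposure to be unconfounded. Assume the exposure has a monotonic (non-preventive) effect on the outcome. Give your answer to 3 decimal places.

PN ≈ 0.427

p₁ = 0.011, p₀ = 0.0063.
Under exogeneity and monotonicity, PN = (p₁ − p₀) / p₁.
PN = (0.011 − 0.0063) / 0.011 = 0.0047 / 0.011 ≈ 0.4273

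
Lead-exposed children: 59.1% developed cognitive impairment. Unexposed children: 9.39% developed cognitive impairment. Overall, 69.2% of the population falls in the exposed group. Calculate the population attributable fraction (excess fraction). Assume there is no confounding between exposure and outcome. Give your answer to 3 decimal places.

PAF ≈ 0.786

p₁ = 0.591, p₀ = 0.0939.
Overall risk P(Y=1) = π·p₁ + (1−π)·p₀ = 0.692×0.591 + 0.308×0.0939 = 0.43789.
Under exogeneity, PAF = [P(Y=1) − p₀] / P(Y=1).
PAF = (0.43789 − 0.0939) / 0.43789 ≈ 0.7856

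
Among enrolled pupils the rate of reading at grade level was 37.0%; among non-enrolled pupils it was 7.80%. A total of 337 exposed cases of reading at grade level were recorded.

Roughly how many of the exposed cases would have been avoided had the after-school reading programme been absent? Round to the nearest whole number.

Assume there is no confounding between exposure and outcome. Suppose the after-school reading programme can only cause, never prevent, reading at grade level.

p₁ = 0.37, p₀ = 0.078.
PN = (p₁ − p₀)/p₁ = (0.37 − 0.078) / 0.37 ≈ 0.78919.
Attributable cases ≈ PN × (exposed cases) = 0.78919 × 337 ≈ 265.96.

about 266 cases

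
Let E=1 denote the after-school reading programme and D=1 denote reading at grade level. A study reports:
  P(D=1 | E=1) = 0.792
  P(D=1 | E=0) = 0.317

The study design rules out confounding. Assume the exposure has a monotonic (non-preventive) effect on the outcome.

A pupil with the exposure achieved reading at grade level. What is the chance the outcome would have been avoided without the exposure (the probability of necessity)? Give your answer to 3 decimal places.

PN ≈ 0.600

Let p₁ = 0.792, p₀ = 0.317.
Under exogeneity and monotonicity, PN = (p₁ − p₀) / p₁.
PN = (0.792 − 0.317) / 0.792 = 0.475 / 0.792 ≈ 0.5997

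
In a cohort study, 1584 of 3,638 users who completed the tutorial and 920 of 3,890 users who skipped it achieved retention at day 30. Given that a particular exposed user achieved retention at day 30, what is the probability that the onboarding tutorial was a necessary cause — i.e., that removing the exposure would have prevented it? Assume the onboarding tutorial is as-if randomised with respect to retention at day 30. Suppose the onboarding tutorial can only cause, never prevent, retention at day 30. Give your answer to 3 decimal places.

p₁ = P(outcome | exposed) = 1584/3638 = 0.4354
p₀ = P(outcome | unexposed) = 920/3890 = 0.2365
Under exogeneity and monotonicity, PN = (p₁ − p₀) / p₁.
PN = (0.4354 − 0.2365) / 0.4354 = 0.1989 / 0.4354 ≈ 0.4568

PN ≈ 0.457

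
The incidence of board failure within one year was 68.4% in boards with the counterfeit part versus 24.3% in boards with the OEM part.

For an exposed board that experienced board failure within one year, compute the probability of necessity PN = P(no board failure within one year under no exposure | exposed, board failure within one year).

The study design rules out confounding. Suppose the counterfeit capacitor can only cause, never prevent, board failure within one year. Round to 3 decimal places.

p₁ = 0.684, p₀ = 0.243.
Under exogeneity and monotonicity, PN = (p₁ − p₀) / p₁.
PN = (0.684 − 0.243) / 0.684 = 0.441 / 0.684 ≈ 0.6447

PN ≈ 0.645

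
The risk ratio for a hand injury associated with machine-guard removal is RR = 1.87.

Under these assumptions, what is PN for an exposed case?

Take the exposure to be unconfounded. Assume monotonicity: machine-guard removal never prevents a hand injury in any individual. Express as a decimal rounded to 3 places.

Under exogeneity and monotonicity, PN = (RR − 1) / RR = 1 − 1/RR.
PN = (1.87 − 1) / 1.87 = 0.87 / 1.87 ≈ 0.4652

PN ≈ 0.465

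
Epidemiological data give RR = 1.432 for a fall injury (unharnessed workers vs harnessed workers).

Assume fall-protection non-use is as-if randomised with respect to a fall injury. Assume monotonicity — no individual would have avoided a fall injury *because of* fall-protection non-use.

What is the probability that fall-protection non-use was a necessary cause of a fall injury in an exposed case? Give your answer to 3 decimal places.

Under exogeneity and monotonicity, PN = (RR − 1) / RR = 1 − 1/RR.
PN = (1.432 − 1) / 1.432 = 0.432 / 1.432 ≈ 0.3017

PN ≈ 0.302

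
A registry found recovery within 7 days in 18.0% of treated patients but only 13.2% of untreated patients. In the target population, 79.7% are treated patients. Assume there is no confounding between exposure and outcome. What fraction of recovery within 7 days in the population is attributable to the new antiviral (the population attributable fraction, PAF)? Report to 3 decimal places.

p₁ = 0.18, p₀ = 0.132.
Overall risk P(Y=1) = π·p₁ + (1−π)·p₀ = 0.797×0.18 + 0.203×0.132 = 0.17026.
Under exogeneity, PAF = [P(Y=1) − p₀] / P(Y=1).
PAF = (0.17026 − 0.132) / 0.17026 ≈ 0.2247

PAF ≈ 0.225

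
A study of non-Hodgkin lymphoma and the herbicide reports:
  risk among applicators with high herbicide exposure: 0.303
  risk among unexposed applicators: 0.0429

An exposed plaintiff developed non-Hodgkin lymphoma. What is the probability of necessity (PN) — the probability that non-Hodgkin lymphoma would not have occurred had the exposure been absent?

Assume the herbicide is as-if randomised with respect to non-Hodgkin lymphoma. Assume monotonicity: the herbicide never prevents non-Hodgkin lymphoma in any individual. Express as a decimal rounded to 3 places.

PN ≈ 0.858

Let p₁ = 0.303, p₀ = 0.0429.
Under exogeneity and monotonicity, PN = (p₁ − p₀) / p₁.
PN = (0.303 − 0.0429) / 0.303 = 0.2601 / 0.303 ≈ 0.8584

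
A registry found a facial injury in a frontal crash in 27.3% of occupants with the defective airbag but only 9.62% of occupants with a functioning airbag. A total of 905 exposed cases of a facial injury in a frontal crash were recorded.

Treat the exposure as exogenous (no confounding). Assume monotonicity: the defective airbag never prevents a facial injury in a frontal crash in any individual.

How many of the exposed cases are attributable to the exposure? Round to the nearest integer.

p₁ = 0.273, p₀ = 0.0962.
PN = (p₁ − p₀)/p₁ = (0.273 − 0.0962) / 0.273 ≈ 0.64762.
Attributable cases ≈ PN × (exposed cases) = 0.64762 × 905 ≈ 586.10.

about 586 cases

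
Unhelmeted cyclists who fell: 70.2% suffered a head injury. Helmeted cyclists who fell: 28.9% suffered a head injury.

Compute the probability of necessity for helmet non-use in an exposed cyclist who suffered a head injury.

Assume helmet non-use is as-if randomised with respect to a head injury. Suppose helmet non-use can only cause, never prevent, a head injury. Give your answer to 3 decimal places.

p₁ = 0.702, p₀ = 0.289.
Under exogeneity and monotonicity, PN = (p₁ − p₀) / p₁.
PN = (0.702 − 0.289) / 0.702 = 0.413 / 0.702 ≈ 0.5883

PN ≈ 0.588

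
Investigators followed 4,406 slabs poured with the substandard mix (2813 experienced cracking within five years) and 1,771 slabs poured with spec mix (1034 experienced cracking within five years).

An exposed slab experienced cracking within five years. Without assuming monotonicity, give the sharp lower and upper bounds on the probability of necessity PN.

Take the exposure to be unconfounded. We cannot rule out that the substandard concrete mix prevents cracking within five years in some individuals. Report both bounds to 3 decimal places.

0.086 ≤ PN ≤ 0.652

p₁ = P(outcome | exposed) = 2813/4406 = 0.63845
p₀ = P(outcome | unexposed) = 1034/1771 = 0.58385
Under exogeneity alone the bounds on PN are max{0,(p₁−p₀)/p₁} ≤ PN ≤ min{1,(1−p₀)/p₁}.
  lower = (p₁ − p₀)/p₁ = 0.054597 / 0.63845 ≈ 0.0855
  upper = min{1, (1 − p₀)/p₁} = 0.41615 / 0.63845 ≈ 0.6518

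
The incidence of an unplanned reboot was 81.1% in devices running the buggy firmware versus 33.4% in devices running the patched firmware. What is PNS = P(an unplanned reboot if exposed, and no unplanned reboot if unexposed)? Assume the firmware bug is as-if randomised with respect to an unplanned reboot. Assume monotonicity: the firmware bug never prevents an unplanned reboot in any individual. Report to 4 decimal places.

p₁ = 0.811, p₀ = 0.334.
Under exogeneity and monotonicity, PNS = p₁ − p₀.
PNS = 0.811 − 0.334 = 0.477

PNS ≈ 0.4770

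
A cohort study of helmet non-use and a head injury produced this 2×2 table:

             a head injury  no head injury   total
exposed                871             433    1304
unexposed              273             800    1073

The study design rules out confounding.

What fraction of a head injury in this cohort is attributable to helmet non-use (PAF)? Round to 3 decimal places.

p₁ = P(outcome | exposed) = 871/1304 = 0.66794
p₀ = P(outcome | unexposed) = 273/1073 = 0.25443
Exposure prevalence π = 1304/2377 = 0.54859; overall risk P(Y=1) = 0.48128.
Under exogeneity, PAF = [P(Y=1) − p₀]/P(Y=1).
PAF = (0.48128 − 0.25443) / 0.48128 ≈ 0.4714

PAF ≈ 0.471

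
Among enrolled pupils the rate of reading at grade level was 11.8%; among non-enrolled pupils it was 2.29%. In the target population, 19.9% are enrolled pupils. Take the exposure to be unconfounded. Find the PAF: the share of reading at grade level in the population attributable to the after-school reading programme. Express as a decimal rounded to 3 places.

PAF ≈ 0.452

p₁ = 0.118, p₀ = 0.0229.
Overall risk P(Y=1) = π·p₁ + (1−π)·p₀ = 0.199×0.118 + 0.801×0.0229 = 0.041825.
Under exogeneity, PAF = [P(Y=1) − p₀] / P(Y=1).
PAF = (0.041825 − 0.0229) / 0.041825 ≈ 0.4525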